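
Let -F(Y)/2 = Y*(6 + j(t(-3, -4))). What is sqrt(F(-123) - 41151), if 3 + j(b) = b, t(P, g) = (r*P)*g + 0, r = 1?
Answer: I*sqrt(37461) ≈ 193.55*I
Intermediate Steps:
t(P, g) = P*g (t(P, g) = (1*P)*g + 0 = P*g + 0 = P*g)
j(b) = -3 + b
F(Y) = -30*Y (F(Y) = -2*Y*(6 + (-3 - 3*(-4))) = -2*Y*(6 + (-3 + 12)) = -2*Y*(6 + 9) = -2*Y*15 = -30*Y)
sqrt(F(-123) - 41151) = sqrt(-30*(-123) - 41151) = sqrt(3690 - 41151) = sqrt(-37461) = I*sqrt(37461)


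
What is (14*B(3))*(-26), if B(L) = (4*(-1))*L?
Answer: 4368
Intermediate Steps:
B(L) = -4*L
(14*B(3))*(-26) = (14*(-4*3))*(-26) = (14*(-12))*(-26) = -168*(-26) = 4368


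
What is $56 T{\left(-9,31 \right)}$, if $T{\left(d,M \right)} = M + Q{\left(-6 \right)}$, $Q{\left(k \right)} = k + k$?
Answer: $1064$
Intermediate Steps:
$Q{\left(k \right)} = 2 k$
$T{\left(d,M \right)} = -12 + M$ ($T{\left(d,M \right)} = M + 2 \left(-6\right) = M - 12 = -12 + M$)
$56 T{\left(-9,31 \right)} = 56 \left(-12 + 31\right) = 56 \cdot 19 = 1064$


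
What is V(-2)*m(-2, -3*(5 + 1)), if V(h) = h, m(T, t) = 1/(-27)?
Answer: 2/27 ≈ 0.074074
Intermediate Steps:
m(T, t) = -1/27
V(-2)*m(-2, -3*(5 + 1)) = -2*(-1/27) = 2/27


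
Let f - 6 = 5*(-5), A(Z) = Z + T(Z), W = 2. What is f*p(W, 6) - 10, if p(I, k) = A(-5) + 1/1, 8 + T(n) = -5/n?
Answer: 199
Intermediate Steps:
T(n) = -8 - 5/n
A(Z) = -8 + Z - 5/Z (A(Z) = Z + (-8 - 5/Z) = -8 + Z - 5/Z)
f = -19 (f = 6 + 5*(-5) = 6 - 25 = -19)
p(I, k) = -11 (p(I, k) = (-8 - 5 - 5/(-5)) + 1/1 = (-8 - 5 - 5*(-1/5)) + 1 = (-8 - 5 + 1) + 1 = -12 + 1 = -11)
f*p(W, 6) - 10 = -19*(-11) - 10 = 209 - 10 = 199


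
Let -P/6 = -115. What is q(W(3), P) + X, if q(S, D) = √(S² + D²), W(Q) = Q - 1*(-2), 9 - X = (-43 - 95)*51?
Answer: 7047 + 5*√19045 ≈ 7737.0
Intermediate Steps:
X = 7047 (X = 9 - (-43 - 95)*51 = 9 - (-138)*51 = 9 - 1*(-7038) = 9 + 7038 = 7047)
W(Q) = 2 + Q (W(Q) = Q + 2 = 2 + Q)
P = 690 (P = -6*(-115) = 690)
q(S, D) = √(D² + S²)
q(W(3), P) + X = √(690² + (2 + 3)²) + 7047 = √(476100 + 5²) + 7047 = √(476100 + 25) + 7047 = √476125 + 7047 = 5*√19045 + 7047 = 7047 + 5*√19045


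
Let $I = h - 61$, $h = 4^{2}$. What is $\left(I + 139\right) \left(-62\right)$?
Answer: $-5828$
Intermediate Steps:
$h = 16$
$I = -45$ ($I = 16 - 61 = -45$)
$\left(I + 139\right) \left(-62\right) = \left(-45 + 139\right) \left(-62\right) = 94 \left(-62\right) = -5828$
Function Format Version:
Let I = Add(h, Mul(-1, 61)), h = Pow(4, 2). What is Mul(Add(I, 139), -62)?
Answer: -5828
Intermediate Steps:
h = 16
I = -45 (I = Add(16, Mul(-1, 61)) = Add(16, -61) = -45)
Mul(Add(I, 139), -62) = Mul(Add(-45, 139), -62) = Mul(94, -62) = -5828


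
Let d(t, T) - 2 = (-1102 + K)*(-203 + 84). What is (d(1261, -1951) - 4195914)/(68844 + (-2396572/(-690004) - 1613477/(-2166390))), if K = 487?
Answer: -1540681390538470530/25728884866852907 ≈ -59.881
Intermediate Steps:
d(t, T) = 73187 (d(t, T) = 2 + (-1102 + 487)*(-203 + 84) = 2 - 615*(-119) = 2 + 73185 = 73187)
(d(1261, -1951) - 4195914)/(68844 + (-2396572/(-690004) - 1613477/(-2166390))) = (73187 - 4195914)/(68844 + (-2396572/(-690004) - 1613477/(-2166390))) = -4122727/(68844 + (-2396572*(-1/690004) - 1613477*(-1/2166390))) = -4122727/(68844 + (599143/172501 + 1613477/2166390)) = -4122727/(68844 + 1576303799747/373704441390) = -4122727/25728884866852907/373704441390 = -4122727*373704441390/25728884866852907 = -1540681390538470530/25728884866852907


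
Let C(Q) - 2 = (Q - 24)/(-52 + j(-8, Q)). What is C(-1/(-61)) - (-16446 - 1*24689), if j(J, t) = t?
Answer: 18635270/453 ≈ 41137.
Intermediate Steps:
C(Q) = 2 + (-24 + Q)/(-52 + Q) (C(Q) = 2 + (Q - 24)/(-52 + Q) = 2 + (-24 + Q)/(-52 + Q))
C(-1/(-61)) - (-16446 - 1*24689) = (-128 + 3*(-1/(-61)))/(-52 - 1/(-61)) - (-16446 - 1*24689) = (-128 + 3*(-1*(-1/61)))/(-52 - 1*(-1/61)) - (-16446 - 24689) = (-128 + 3*(1/61))/(-52 + 1/61) - 1*(-41135) = (-128 + 3/61)/(-3171/61) + 41135 = -61/3171*(-7805/61) + 41135 = 1115/453 + 41135 = 18635270/453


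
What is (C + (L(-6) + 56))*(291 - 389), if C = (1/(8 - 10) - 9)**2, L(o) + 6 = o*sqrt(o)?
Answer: -27489/2 + 588*I*sqrt(6) ≈ -13745.0 + 1440.3*I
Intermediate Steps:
L(o) = -6 + o**(3/2) (L(o) = -6 + o*sqrt(o) = -6 + o**(3/2))
C = 361/4 (C = (1/(-2) - 9)**2 = (-1/2 - 9)**2 = (-19/2)**2 = 361/4 ≈ 90.250)
(C + (L(-6) + 56))*(291 - 389) = (361/4 + ((-6 + (-6)**(3/2)) + 56))*(291 - 389) = (361/4 + ((-6 - 6*I*sqrt(6)) + 56))*(-98) = (361/4 + (50 - 6*I*sqrt(6)))*(-98) = (561/4 - 6*I*sqrt(6))*(-98) = -27489/2 + 588*I*sqrt(6)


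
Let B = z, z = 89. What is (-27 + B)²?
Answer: 3844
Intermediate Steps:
B = 89
(-27 + B)² = (-27 + 89)² = 62² = 3844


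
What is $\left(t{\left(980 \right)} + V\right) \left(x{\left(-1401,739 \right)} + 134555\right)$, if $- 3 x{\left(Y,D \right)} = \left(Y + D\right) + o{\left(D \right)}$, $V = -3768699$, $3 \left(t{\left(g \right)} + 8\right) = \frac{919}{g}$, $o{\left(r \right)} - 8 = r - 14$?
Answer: $- \frac{2235910287996817}{4410} \approx -5.0701 \cdot 10^{11}$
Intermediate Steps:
$o{\left(r \right)} = -6 + r$ ($o{\left(r \right)} = 8 + \left(r - 14\right) = 8 + \left(-14 + r\right) = -6 + r$)
$t{\left(g \right)} = -8 + \frac{919}{3 g}$ ($t{\left(g \right)} = -8 + \frac{919 \frac{1}{g}}{3} = -8 + \frac{919}{3 g}$)
$x{\left(Y,D \right)} = 2 - \frac{2 D}{3} - \frac{Y}{3}$ ($x{\left(Y,D \right)} = - \frac{\left(Y + D\right) + \left(-6 + D\right)}{3} = - \frac{\left(D + Y\right) + \left(-6 + D\right)}{3} = - \frac{-6 + Y + 2 D}{3} = 2 - \frac{2 D}{3} - \frac{Y}{3}$)
$\left(t{\left(980 \right)} + V\right) \left(x{\left(-1401,739 \right)} + 134555\right) = \left(\left(-8 + \frac{919}{3 \cdot 980}\right) - 3768699\right) \left(\left(2 - \frac{1478}{3} - -467\right) + 134555\right) = \left(\left(-8 + \frac{919}{3} \cdot \frac{1}{980}\right) - 3768699\right) \left(\left(2 - \frac{1478}{3} + 467\right) + 134555\right) = \left(\left(-8 + \frac{919}{2940}\right) - 3768699\right) \left(- \frac{71}{3} + 134555\right) = \left(- \frac{22601}{2940} - 3768699\right) \frac{403594}{3} = \left(- \frac{11079997661}{2940}\right) \frac{403594}{3} = - \frac{2235910287996817}{4410}$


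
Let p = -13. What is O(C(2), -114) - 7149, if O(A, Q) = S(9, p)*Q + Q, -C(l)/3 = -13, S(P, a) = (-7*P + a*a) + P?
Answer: -20373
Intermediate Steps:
S(P, a) = a**2 - 6*P (S(P, a) = (-7*P + a**2) + P = (a**2 - 7*P) + P = a**2 - 6*P)
C(l) = 39 (C(l) = -3*(-13) = 39)
O(A, Q) = 116*Q (O(A, Q) = ((-13)**2 - 6*9)*Q + Q = (169 - 54)*Q + Q = 115*Q + Q = 116*Q)
O(C(2), -114) - 7149 = 116*(-114) - 7149 = -13224 - 7149 = -20373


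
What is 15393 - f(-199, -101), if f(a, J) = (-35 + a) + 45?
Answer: 15582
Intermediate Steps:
f(a, J) = 10 + a
15393 - f(-199, -101) = 15393 - (10 - 199) = 15393 - 1*(-189) = 15393 + 189 = 15582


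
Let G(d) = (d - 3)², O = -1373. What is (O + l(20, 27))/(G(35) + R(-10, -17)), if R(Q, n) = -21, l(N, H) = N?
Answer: -1353/1003 ≈ -1.3490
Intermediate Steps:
G(d) = (-3 + d)²
(O + l(20, 27))/(G(35) + R(-10, -17)) = (-1373 + 20)/((-3 + 35)² - 21) = -1353/(32² - 21) = -1353/(1024 - 21) = -1353/1003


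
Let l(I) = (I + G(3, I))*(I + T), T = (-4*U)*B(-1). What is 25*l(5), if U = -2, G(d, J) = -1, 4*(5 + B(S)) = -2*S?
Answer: -3100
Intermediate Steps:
B(S) = -5 - S/2 (B(S) = -5 + (-2*S)/4 = -5 - S/2)
T = -36 (T = (-4*(-2))*(-5 - ½*(-1)) = 8*(-5 + ½) = 8*(-9/2) = -36)
l(I) = (-1 + I)*(-36 + I) (l(I) = (I - 1)*(I - 36) = (-1 + I)*(-36 + I))
25*l(5) = 25*(36 + 5² - 37*5) = 25*(36 + 25 - 185) = 25*(-124) = -3100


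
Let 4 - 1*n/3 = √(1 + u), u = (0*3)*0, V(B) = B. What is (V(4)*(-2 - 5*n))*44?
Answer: -8272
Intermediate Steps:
u = 0 (u = 0*0 = 0)
n = 9 (n = 12 - 3*√(1 + 0) = 12 - 3*√1 = 12 - 3*1 = 12 - 3 = 9)
(V(4)*(-2 - 5*n))*44 = (4*(-2 - 5*9))*44 = (4*(-2 - 45))*44 = (4*(-47))*44 = -188*44 = -8272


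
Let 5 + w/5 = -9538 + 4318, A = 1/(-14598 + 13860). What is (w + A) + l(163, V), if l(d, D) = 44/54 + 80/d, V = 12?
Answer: -9427571567/360882 ≈ -26124.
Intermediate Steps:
A = -1/738 (A = 1/(-738) = -1/738 ≈ -0.0013550)
l(d, D) = 22/27 + 80/d (l(d, D) = 44*(1/54) + 80/d = 22/27 + 80/d)
w = -26125 (w = -25 + 5*(-9538 + 4318) = -25 + 5*(-5220) = -25 - 26100 = -26125)
(w + A) + l(163, V) = (-26125 - 1/738) + (22/27 + 80/163) = -19280251/738 + (22/27 + 80*(1/163)) = -19280251/738 + (22/27 + 80/163) = -19280251/738 + 5746/4401 = -9427571567/360882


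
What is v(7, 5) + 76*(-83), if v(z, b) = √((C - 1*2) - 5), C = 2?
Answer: -6308 + I*√5 ≈ -6308.0 + 2.2361*I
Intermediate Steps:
v(z, b) = I*√5 (v(z, b) = √((2 - 1*2) - 5) = √((2 - 2) - 5) = √(0 - 5) = √(-5) = I*√5)
v(7, 5) + 76*(-83) = I*√5 + 76*(-83) = I*√5 - 6308 = -6308 + I*√5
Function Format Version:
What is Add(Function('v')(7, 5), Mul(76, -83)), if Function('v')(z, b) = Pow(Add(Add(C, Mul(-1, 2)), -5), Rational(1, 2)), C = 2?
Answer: Add(-6308, Mul(I, Pow(5, Rational(1, 2)))) ≈ Add(-6308.0, Mul(2.2361, I))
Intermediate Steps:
Function('v')(z, b) = Mul(I, Pow(5, Rational(1, 2))) (Function('v')(z, b) = Pow(Add(Add(2, Mul(-1, 2)), -5), Rational(1, 2)) = Pow(Add(Add(2, -2), -5), Rational(1, 2)) = Pow(Add(0, -5), Rational(1, 2)) = Pow(-5, Rational(1, 2)) = Mul(I, Pow(5, Rational(1, 2))))
Add(Function('v')(7, 5), Mul(76, -83)) = Add(Mul(I, Pow(5, Rational(1, 2))), Mul(76, -83)) = Add(Mul(I, Pow(5, Rational(1, 2))), -6308) = Add(-6308, Mul(I, Pow(5, Rational(1, 2))))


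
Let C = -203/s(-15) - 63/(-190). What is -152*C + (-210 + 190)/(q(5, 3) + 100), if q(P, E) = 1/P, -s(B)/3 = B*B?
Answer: -10856792/112725 ≈ -96.312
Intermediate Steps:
s(B) = -3*B² (s(B) = -3*B*B = -3*B²)
q(P, E) = 1/P
C = 16219/25650 (C = -203/((-3*(-15)²)) - 63/(-190) = -203/((-3*225)) - 63*(-1/190) = -203/(-675) + 63/190 = -203*(-1/675) + 63/190 = 203/675 + 63/190 = 16219/25650 ≈ 0.63232)
-152*C + (-210 + 190)/(q(5, 3) + 100) = -152*16219/25650 + (-210 + 190)/(1/5 + 100) = -64876/675 - 20/(⅕ + 100) = -64876/675 - 20/501/5 = -64876/675 - 20*5/501 = -64876/675 - 100/501 = -10856792/112725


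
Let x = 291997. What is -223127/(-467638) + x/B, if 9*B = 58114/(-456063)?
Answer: -140118516870130321/6794078683 ≈ -2.0624e+7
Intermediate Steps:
B = -58114/4104567 (B = (58114/(-456063))/9 = (58114*(-1/456063))/9 = (⅑)*(-58114/456063) = -58114/4104567 ≈ -0.014158)
-223127/(-467638) + x/B = -223127/(-467638) + 291997/(-58114/4104567) = -223127*(-1/467638) + 291997*(-4104567/58114) = 223127/467638 - 1198521250299/58114 = -140118516870130321/6794078683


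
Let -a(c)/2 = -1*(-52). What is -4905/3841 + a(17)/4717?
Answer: -23536349/18117997 ≈ -1.2991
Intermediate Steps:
a(c) = -104 (a(c) = -(-2)*(-52) = -2*52 = -104)
-4905/3841 + a(17)/4717 = -4905/3841 - 104/4717 = -23536349/18117997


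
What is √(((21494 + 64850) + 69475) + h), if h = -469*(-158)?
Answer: √229921 ≈ 479.50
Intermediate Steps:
h = 74102
√(((21494 + 64850) + 69475) + h) = √(((21494 + 64850) + 69475) + 74102) = √((86344 + 69475) + 74102) = √(155819 + 74102) = √229921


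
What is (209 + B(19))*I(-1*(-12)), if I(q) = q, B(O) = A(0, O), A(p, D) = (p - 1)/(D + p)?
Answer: 47640/19 ≈ 2507.4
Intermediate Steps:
A(p, D) = (-1 + p)/(D + p)
B(O) = -1/O (B(O) = (-1 + 0)/(O + 0) = -1/O)
(209 + B(19))*I(-1*(-12)) = (209 - 1/19)*(-1*(-12)) = (209 - 1*1/19)*12 = (209 - 1/19)*12 = (3970/19)*12 = 47640/19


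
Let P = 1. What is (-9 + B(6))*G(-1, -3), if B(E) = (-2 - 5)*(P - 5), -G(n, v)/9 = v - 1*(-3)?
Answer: 0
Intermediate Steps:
G(n, v) = -27 - 9*v (G(n, v) = -9*(v - 1*(-3)) = -9*(v + 3) = -9*(3 + v) = -27 - 9*v)
B(E) = 28 (B(E) = (-2 - 5)*(1 - 5) = -7*(-4) = 28)
(-9 + B(6))*G(-1, -3) = (-9 + 28)*(-27 - 9*(-3)) = 19*(-27 + 27) = 19*0 = 0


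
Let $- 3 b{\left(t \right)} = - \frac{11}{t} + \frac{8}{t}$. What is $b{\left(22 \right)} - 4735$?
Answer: $- \frac{104169}{22} \approx -4735.0$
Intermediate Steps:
$b{\left(t \right)} = \frac{1}{t}$ ($b{\left(t \right)} = - \frac{- \frac{11}{t} + \frac{8}{t}}{3} = - \frac{\left(-3\right) \frac{1}{t}}{3} = \frac{1}{t}$)
$b{\left(22 \right)} - 4735 = \frac{1}{22} - 4735 = - \frac{104169}{22}$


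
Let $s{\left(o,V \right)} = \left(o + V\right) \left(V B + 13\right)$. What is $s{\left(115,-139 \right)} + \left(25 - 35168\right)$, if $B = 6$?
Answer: $-15439$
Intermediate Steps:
$s{\left(o,V \right)} = \left(13 + 6 V\right) \left(V + o\right)$ ($s{\left(o,V \right)} = \left(o + V\right) \left(V 6 + 13\right) = \left(V + o\right) \left(6 V + 13\right) = \left(V + o\right) \left(13 + 6 V\right) = \left(13 + 6 V\right) \left(V + o\right)$)
$s{\left(115,-139 \right)} + \left(25 - 35168\right) = \left(6 \left(-139\right)^{2} + 13 \left(-139\right) + 13 \cdot 115 + 6 \left(-139\right) 115\right) + \left(25 - 35168\right) = \left(6 \cdot 19321 - 1807 + 1495 - 95910\right) + \left(25 - 35168\right) = \left(115926 - 1807 + 1495 - 95910\right) - 35143 = 19704 - 35143 = -15439$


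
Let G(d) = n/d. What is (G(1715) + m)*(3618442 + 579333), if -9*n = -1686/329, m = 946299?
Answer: 1344803438212916135/338541 ≈ 3.9723e+12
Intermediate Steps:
n = 562/987 (n = -(-562)/(3*329) = -⅑*(-1686/329) = 562/987 ≈ 0.56940)
G(d) = 562/(987*d)
(G(1715) + m)*(3618442 + 579333) = ((562/987)/1715 + 946299)*(3618442 + 579333) = ((562/987)*(1/1715) + 946299)*4197775 = (562/1692705 + 946299)*4197775 = (1601805049357/1692705)*4197775 = 1344803438212916135/338541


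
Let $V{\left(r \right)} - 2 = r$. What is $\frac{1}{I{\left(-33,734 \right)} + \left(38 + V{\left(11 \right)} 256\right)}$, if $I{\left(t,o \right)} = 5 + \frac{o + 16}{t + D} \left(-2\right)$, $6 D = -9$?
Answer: $\frac{23}{78533} \approx 0.00029287$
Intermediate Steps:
$D = - \frac{3}{2}$ ($D = \frac{1}{6} \left(-9\right) = - \frac{3}{2} \approx -1.5$)
$V{\left(r \right)} = 2 + r$
$I{\left(t,o \right)} = 5 - \frac{2 \left(16 + o\right)}{- \frac{3}{2} + t}$ ($I{\left(t,o \right)} = 5 + \frac{o + 16}{t - \frac{3}{2}} \left(-2\right) = 5 + \frac{16 + o}{- \frac{3}{2} + t} \left(-2\right) = 5 - \frac{2 \left(16 + o\right)}{- \frac{3}{2} + t}$)
$\frac{1}{I{\left(-33,734 \right)} + \left(38 + V{\left(11 \right)} 256\right)} = \frac{1}{\frac{-79 - 2936 + 10 \left(-33\right)}{-3 + 2 \left(-33\right)} + \left(38 + \left(2 + 11\right) 256\right)} = \frac{1}{\frac{-79 - 2936 - 330}{-3 - 66} + \left(38 + 13 \cdot 256\right)} = \frac{1}{\frac{1}{-69} \left(-3345\right) + \left(38 + 3328\right)} = \frac{1}{\left(- \frac{1}{69}\right) \left(-3345\right) + 3366} = \frac{1}{\frac{1115}{23} + 3366} = \frac{1}{\frac{78533}{23}} = \frac{23}{78533}$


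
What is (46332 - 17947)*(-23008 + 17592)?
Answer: -153733160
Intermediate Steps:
(46332 - 17947)*(-23008 + 17592) = 28385*(-5416) = -153733160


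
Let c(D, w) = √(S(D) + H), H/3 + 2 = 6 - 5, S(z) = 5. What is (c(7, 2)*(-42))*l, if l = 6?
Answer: -252*√2 ≈ -356.38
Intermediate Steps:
H = -3 (H = -6 + 3*(6 - 5) = -6 + 3*1 = -6 + 3 = -3)
c(D, w) = √2 (c(D, w) = √(5 - 3) = √2)
(c(7, 2)*(-42))*l = (√2*(-42))*6 = -42*√2*6 = -252*√2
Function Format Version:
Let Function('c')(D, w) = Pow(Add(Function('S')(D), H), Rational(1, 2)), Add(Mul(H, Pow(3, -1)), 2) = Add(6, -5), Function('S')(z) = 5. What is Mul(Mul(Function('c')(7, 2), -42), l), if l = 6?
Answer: Mul(-252, Pow(2, Rational(1, 2))) ≈ -356.38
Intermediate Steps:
H = -3 (H = Add(-6, Mul(3, Add(6, -5))) = Add(-6, Mul(3, 1)) = Add(-6, 3) = -3)
Function('c')(D, w) = Pow(2, Rational(1, 2)) (Function('c')(D, w) = Pow(Add(5, -3), Rational(1, 2)) = Pow(2, Rational(1, 2)))
Mul(Mul(Function('c')(7, 2), -42), l) = Mul(Mul(Pow(2, Rational(1, 2)), -42), 6) = Mul(Mul(-42, Pow(2, Rational(1, 2))), 6) = Mul(-252, Pow(2, Rational(1, 2)))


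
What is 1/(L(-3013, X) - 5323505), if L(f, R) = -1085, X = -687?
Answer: -1/5324590 ≈ -1.8781e-7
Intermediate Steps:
1/(L(-3013, X) - 5323505) = 1/(-1085 - 5323505) = 1/(-5324590) = -1/5324590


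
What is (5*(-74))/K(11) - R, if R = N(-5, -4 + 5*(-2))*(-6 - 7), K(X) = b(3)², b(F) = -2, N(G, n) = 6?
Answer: -29/2 ≈ -14.500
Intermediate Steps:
K(X) = 4 (K(X) = (-2)² = 4)
R = -78 (R = 6*(-6 - 7) = 6*(-13) = -78)
(5*(-74))/K(11) - R = (5*(-74))/4 - 1*(-78) = -370*¼ + 78 = -185/2 + 78 = -29/2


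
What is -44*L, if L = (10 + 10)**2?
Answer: -17600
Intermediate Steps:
L = 400 (L = 20**2 = 400)
-44*L = -44*400 = -17600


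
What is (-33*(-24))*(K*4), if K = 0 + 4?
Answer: 12672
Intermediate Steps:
K = 4
(-33*(-24))*(K*4) = (-33*(-24))*(4*4) = 792*16 = 12672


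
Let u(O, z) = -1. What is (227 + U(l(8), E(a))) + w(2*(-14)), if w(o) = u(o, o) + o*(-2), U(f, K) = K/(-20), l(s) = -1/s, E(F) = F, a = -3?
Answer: 5643/20 ≈ 282.15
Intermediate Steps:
U(f, K) = -K/20 (U(f, K) = K*(-1/20) = -K/20)
w(o) = -1 - 2*o (w(o) = -1 + o*(-2) = -1 - 2*o)
(227 + U(l(8), E(a))) + w(2*(-14)) = (227 - 1/20*(-3)) + (-1 - 4*(-14)) = (227 + 3/20) + (-1 - 2*(-28)) = 4543/20 + (-1 + 56) = 4543/20 + 55 = 5643/20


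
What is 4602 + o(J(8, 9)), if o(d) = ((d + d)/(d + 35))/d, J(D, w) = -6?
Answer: 133460/29 ≈ 4602.1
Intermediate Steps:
o(d) = 2/(35 + d) (o(d) = ((2*d)/(35 + d))/d = (2*d/(35 + d))/d = 2/(35 + d))
4602 + o(J(8, 9)) = 4602 + 2/(35 - 6) = 4602 + 2/29 = 133460/29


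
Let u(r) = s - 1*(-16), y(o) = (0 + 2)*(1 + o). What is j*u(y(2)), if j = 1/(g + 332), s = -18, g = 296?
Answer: -1/314 ≈ -0.0031847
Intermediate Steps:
y(o) = 2 + 2*o (y(o) = 2*(1 + o) = 2 + 2*o)
u(r) = -2 (u(r) = -18 - 1*(-16) = -18 + 16 = -2)
j = 1/628 (j = 1/(296 + 332) = 1/628 ≈ 0.0015924)
j*u(y(2)) = (1/628)*(-2) = -1/314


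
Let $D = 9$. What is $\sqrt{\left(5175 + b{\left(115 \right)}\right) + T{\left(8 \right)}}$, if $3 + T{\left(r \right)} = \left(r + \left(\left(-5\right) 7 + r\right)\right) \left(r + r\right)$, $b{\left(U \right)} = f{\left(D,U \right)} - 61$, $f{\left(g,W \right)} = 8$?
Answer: $3 \sqrt{535} \approx 69.39$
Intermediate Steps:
$b{\left(U \right)} = -53$ ($b{\left(U \right)} = 8 - 61 = -53$)
$T{\left(r \right)} = -3 + 2 r \left(-35 + 2 r\right)$ ($T{\left(r \right)} = -3 + \left(r + \left(\left(-5\right) 7 + r\right)\right) \left(r + r\right) = -3 + \left(r + \left(-35 + r\right)\right) 2 r = -3 + \left(-35 + 2 r\right) 2 r = -3 + 2 r \left(-35 + 2 r\right)$)
$\sqrt{\left(5175 + b{\left(115 \right)}\right) + T{\left(8 \right)}} = \sqrt{\left(5175 - 53\right) - \left(563 - 256\right)} = \sqrt{5122 - 307} = \sqrt{4815} = 3 \sqrt{535}$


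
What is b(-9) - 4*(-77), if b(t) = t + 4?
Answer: 303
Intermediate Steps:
b(t) = 4 + t
b(-9) - 4*(-77) = (4 - 9) - 4*(-77) = -5 + 308 = 303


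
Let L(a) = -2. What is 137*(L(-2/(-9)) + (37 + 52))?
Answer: 11919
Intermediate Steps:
137*(L(-2/(-9)) + (37 + 52)) = 137*(-2 + (37 + 52)) = 137*(-2 + 89) = 137*87 = 11919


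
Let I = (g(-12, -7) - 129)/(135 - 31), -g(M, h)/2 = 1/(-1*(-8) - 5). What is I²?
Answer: 151321/97344 ≈ 1.5545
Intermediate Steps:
g(M, h) = -⅔ (g(M, h) = -2/(-1*(-8) - 5) = -2/(8 - 5) = -2/3 = -2*⅓ = -⅔)
I = -389/312 (I = (-⅔ - 129)/(135 - 31) = -389/3/104 = -389/3*1/104 = -389/312 ≈ -1.2468)
I² = (-389/312)² = 151321/97344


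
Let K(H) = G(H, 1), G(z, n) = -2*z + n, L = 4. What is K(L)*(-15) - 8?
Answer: 97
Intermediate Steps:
G(z, n) = n - 2*z
K(H) = 1 - 2*H
K(L)*(-15) - 8 = (1 - 2*4)*(-15) - 8 = (1 - 8)*(-15) - 8 = -7*(-15) - 8 = 105 - 8 = 97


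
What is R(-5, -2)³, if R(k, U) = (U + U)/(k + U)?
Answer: 64/343 ≈ 0.18659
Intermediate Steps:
R(k, U) = 2*U/(U + k) (R(k, U) = (2*U)/(U + k) = 2*U/(U + k))
R(-5, -2)³ = (2*(-2)/(-2 - 5))³ = (2*(-2)/(-7))³ = (2*(-2)*(-⅐))³ = (4/7)³ = 64/343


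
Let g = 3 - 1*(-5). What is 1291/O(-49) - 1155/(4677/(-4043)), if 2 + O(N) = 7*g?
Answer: 86066639/84186 ≈ 1022.3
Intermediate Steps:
g = 8 (g = 3 + 5 = 8)
O(N) = 54 (O(N) = -2 + 7*8 = -2 + 56 = 54)
1291/O(-49) - 1155/(4677/(-4043)) = 1291/54 - 1155/(4677/(-4043)) = 1291*(1/54) - 1155/(4677*(-1/4043)) = 1291/54 - 1155/(-4677/4043) = 1291/54 - 1155*(-4043/4677) = 1291/54 + 1556555/1559 = 86066639/84186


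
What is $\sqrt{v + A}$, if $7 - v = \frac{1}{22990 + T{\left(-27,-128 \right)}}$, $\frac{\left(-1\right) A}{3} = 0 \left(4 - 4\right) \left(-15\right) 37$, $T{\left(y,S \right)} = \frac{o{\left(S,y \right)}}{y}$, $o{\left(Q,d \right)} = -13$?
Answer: $\frac{\sqrt{2697236344282}}{620743} \approx 2.6457$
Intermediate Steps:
$T{\left(y,S \right)} = - \frac{13}{y}$
$A = 0$ ($A = - 3 \cdot 0 \left(4 - 4\right) \left(-15\right) 37 = - 3 \cdot 0 \cdot 0 \left(-15\right) 37 = - 3 \cdot 0 \left(-15\right) 37 = - 3 \cdot 0 \cdot 37 = \left(-3\right) 0 = 0$)
$v = \frac{4345174}{620743}$ ($v = 7 - \frac{1}{22990 - \frac{13}{-27}} = 7 - \frac{1}{22990 - - \frac{13}{27}} = 7 - \frac{1}{22990 + \frac{13}{27}} = 7 - \frac{1}{\frac{620743}{27}} = 7 - \frac{27}{620743} = \frac{4345174}{620743} \approx 7.0$)
$\sqrt{v + A} = \sqrt{\frac{4345174}{620743} + 0} = \sqrt{\frac{4345174}{620743}} = \frac{\sqrt{2697236344282}}{620743}$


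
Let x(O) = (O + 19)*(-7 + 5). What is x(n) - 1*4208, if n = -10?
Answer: -4226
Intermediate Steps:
x(O) = -38 - 2*O (x(O) = (19 + O)*(-2) = -38 - 2*O)
x(n) - 1*4208 = (-38 - 2*(-10)) - 1*4208 = (-38 + 20) - 4208 = -18 - 4208 = -4226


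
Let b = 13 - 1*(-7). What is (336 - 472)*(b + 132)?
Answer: -20672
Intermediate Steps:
b = 20 (b = 13 + 7 = 20)
(336 - 472)*(b + 132) = (336 - 472)*(20 + 132) = -136*152 = -20672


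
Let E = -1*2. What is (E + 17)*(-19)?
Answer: -285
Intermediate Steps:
E = -2
(E + 17)*(-19) = (-2 + 17)*(-19) = 15*(-19) = -285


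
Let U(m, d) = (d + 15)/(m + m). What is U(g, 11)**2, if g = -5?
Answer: 169/25 ≈ 6.7600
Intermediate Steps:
U(m, d) = (15 + d)/(2*m) (U(m, d) = (15 + d)/((2*m)) = (15 + d)*(1/(2*m)) = (15 + d)/(2*m))
U(g, 11)**2 = ((1/2)*(15 + 11)/(-5))**2 = ((1/2)*(-1/5)*26)**2 = (-13/5)**2 = 169/25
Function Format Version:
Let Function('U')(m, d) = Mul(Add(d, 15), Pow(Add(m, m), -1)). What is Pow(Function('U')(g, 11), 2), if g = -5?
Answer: Rational(169, 25) ≈ 6.7600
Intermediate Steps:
Function('U')(m, d) = Mul(Rational(1, 2), Pow(m, -1), Add(15, d)) (Function('U')(m, d) = Mul(Add(15, d), Pow(Mul(2, m), -1)) = Mul(Add(15, d), Mul(Rational(1, 2), Pow(m, -1))) = Mul(Rational(1, 2), Pow(m, -1), Add(15, d)))
Pow(Function('U')(g, 11), 2) = Pow(Mul(Rational(1, 2), Pow(-5, -1), Add(15, 11)), 2) = Pow(Mul(Rational(1, 2), Rational(-1, 5), 26), 2) = Pow(Rational(-13, 5), 2) = Rational(169, 25)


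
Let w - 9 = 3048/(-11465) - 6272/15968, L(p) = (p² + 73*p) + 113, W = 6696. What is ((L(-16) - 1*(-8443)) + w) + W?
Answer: 82087363123/5721035 ≈ 14348.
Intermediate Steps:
L(p) = 113 + p² + 73*p
w = 47721223/5721035 (w = 9 + (3048/(-11465) - 6272/15968) = 9 + (3048*(-1/11465) - 6272*1/15968) = 9 + (-3048/11465 - 196/499) = 9 - 3768092/5721035 = 47721223/5721035 ≈ 8.3414)
((L(-16) - 1*(-8443)) + w) + W = (((113 + (-16)² + 73*(-16)) - 1*(-8443)) + 47721223/5721035) + 6696 = (((113 + 256 - 1168) + 8443) + 47721223/5721035) + 6696 = ((-799 + 8443) + 47721223/5721035) + 6696 = (7644 + 47721223/5721035) + 6696 = 43779312763/5721035 + 6696 = 82087363123/5721035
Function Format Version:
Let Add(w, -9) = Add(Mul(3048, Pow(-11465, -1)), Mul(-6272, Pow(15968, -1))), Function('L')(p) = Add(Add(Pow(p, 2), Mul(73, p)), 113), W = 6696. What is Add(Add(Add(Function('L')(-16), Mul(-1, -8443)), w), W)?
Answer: Rational(82087363123, 5721035) ≈ 14348.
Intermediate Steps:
Function('L')(p) = Add(113, Pow(p, 2), Mul(73, p))
w = Rational(47721223, 5721035) (w = Add(9, Add(Mul(3048, Pow(-11465, -1)), Mul(-6272, Pow(15968, -1)))) = Add(9, Add(Mul(3048, Rational(-1, 11465)), Mul(-6272, Rational(1, 15968)))) = Add(9, Add(Rational(-3048, 11465), Rational(-196, 499))) = Add(9, Rational(-3768092, 5721035)) = Rational(47721223, 5721035) ≈ 8.3414)
Add(Add(Add(Function('L')(-16), Mul(-1, -8443)), w), W) = Add(Add(Add(Add(113, Pow(-16, 2), Mul(73, -16)), Mul(-1, -8443)), Rational(47721223, 5721035)), 6696) = Add(Add(Add(Add(113, 256, -1168), 8443), Rational(47721223, 5721035)), 6696) = Add(Add(Add(-799, 8443), Rational(47721223, 5721035)), 6696) = Add(Add(7644, Rational(47721223, 5721035)), 6696) = Add(Rational(43779312763, 5721035), 6696) = Rational(82087363123, 5721035)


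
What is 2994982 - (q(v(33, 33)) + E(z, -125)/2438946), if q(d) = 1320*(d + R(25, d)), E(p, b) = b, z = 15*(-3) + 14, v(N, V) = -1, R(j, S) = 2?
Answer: 7301379960377/2438946 ≈ 2.9937e+6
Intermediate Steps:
z = -31 (z = -45 + 14 = -31)
q(d) = 2640 + 1320*d (q(d) = 1320*(d + 2) = 1320*(2 + d) = 2640 + 1320*d)
2994982 - (q(v(33, 33)) + E(z, -125)/2438946) = 2994982 - ((2640 + 1320*(-1)) - 125/2438946) = 2994982 - ((2640 - 1320) - 125*1/2438946) = 2994982 - (1320 - 125/2438946) = 2994982 - 1*3219408595/2438946 = 2994982 - 3219408595/2438946 = 7301379960377/2438946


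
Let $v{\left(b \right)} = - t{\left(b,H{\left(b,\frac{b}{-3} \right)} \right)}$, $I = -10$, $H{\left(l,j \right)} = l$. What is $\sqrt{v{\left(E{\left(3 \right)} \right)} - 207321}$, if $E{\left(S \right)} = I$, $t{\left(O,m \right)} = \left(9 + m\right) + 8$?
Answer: $4 i \sqrt{12958} \approx 455.33 i$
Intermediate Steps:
$t{\left(O,m \right)} = 17 + m$
$E{\left(S \right)} = -10$
$v{\left(b \right)} = -17 - b$ ($v{\left(b \right)} = - (17 + b) = -17 - b$)
$\sqrt{v{\left(E{\left(3 \right)} \right)} - 207321} = \sqrt{\left(-17 - -10\right) - 207321} = \sqrt{\left(-17 + 10\right) - 207321} = \sqrt{-7 - 207321} = \sqrt{-207328} = 4 i \sqrt{12958}$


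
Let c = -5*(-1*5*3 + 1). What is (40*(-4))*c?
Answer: -11200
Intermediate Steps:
c = 70 (c = -5*(-5*3 + 1) = -5*(-15 + 1) = -5*(-14) = 70)
(40*(-4))*c = (40*(-4))*70 = -160*70 = -11200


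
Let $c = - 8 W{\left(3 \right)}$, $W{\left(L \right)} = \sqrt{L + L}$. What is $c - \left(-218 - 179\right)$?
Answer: $397 - 8 \sqrt{6} \approx 377.4$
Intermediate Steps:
$W{\left(L \right)} = \sqrt{2} \sqrt{L}$ ($W{\left(L \right)} = \sqrt{2 L} = \sqrt{2} \sqrt{L}$)
$c = - 8 \sqrt{6}$ ($c = - 8 \sqrt{2} \sqrt{3} = - 8 \sqrt{6} \approx -19.596$)
$c - \left(-218 - 179\right) = - 8 \sqrt{6} - \left(-218 - 179\right) = - 8 \sqrt{6} - -397 = - 8 \sqrt{6} + 397 = 397 - 8 \sqrt{6}$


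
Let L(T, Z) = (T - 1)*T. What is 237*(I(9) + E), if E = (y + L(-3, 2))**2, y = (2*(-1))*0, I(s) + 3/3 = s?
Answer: 36024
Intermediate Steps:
I(s) = -1 + s
L(T, Z) = T*(-1 + T) (L(T, Z) = (-1 + T)*T = T*(-1 + T))
y = 0 (y = -2*0 = 0)
E = 144 (E = (0 - 3*(-1 - 3))**2 = (0 - 3*(-4))**2 = (0 + 12)**2 = 12**2 = 144)
237*(I(9) + E) = 237*((-1 + 9) + 144) = 237*(8 + 144) = 237*152 = 36024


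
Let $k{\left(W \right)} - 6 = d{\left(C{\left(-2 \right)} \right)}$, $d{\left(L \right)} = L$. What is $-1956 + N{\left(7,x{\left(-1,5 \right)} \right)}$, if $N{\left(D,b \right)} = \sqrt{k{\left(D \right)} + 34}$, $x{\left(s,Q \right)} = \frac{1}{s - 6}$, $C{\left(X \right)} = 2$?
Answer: $-1956 + \sqrt{42} \approx -1949.5$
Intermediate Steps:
$x{\left(s,Q \right)} = \frac{1}{-6 + s}$
$k{\left(W \right)} = 8$ ($k{\left(W \right)} = 6 + 2 = 8$)
$N{\left(D,b \right)} = \sqrt{42}$ ($N{\left(D,b \right)} = \sqrt{8 + 34} = \sqrt{42}$)
$-1956 + N{\left(7,x{\left(-1,5 \right)} \right)} = -1956 + \sqrt{42}$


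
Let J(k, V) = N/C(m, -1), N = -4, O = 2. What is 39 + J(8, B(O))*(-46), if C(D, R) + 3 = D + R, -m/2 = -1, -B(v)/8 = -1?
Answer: -53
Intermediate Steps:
B(v) = 8 (B(v) = -8*(-1) = 8)
m = 2 (m = -2*(-1) = 2)
C(D, R) = -3 + D + R (C(D, R) = -3 + (D + R) = -3 + D + R)
J(k, V) = 2 (J(k, V) = -4/(-3 + 2 - 1) = -4/(-2) = -4*(-1/2) = 2)
39 + J(8, B(O))*(-46) = 39 + 2*(-46) = 39 - 92 = -53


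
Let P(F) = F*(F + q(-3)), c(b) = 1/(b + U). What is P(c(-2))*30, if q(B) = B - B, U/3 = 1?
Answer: 30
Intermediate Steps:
U = 3 (U = 3*1 = 3)
c(b) = 1/(3 + b) (c(b) = 1/(b + 3) = 1/(3 + b))
q(B) = 0
P(F) = F² (P(F) = F*(F + 0) = F*F = F²)
P(c(-2))*30 = (1/(3 - 2))²*30 = (1/1)²*30 = 1²*30 = 1*30 = 30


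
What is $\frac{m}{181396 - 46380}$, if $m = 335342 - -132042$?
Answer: $\frac{58423}{16877} \approx 3.4617$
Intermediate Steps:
$m = 467384$ ($m = 335342 + \left(-101051 + 233093\right) = 335342 + 132042 = 467384$)
$\frac{m}{181396 - 46380} = \frac{467384}{181396 - 46380} = \frac{467384}{135016} = 467384 \cdot \frac{1}{135016} = \frac{58423}{16877}$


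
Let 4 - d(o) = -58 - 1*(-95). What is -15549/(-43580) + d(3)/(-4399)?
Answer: 69838191/191708420 ≈ 0.36429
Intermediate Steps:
d(o) = -33 (d(o) = 4 - (-58 - 1*(-95)) = 4 - (-58 + 95) = 4 - 1*37 = 4 - 37 = -33)
-15549/(-43580) + d(3)/(-4399) = -15549/(-43580) - 33/(-4399) = -15549*(-1/43580) - 33*(-1/4399) = 15549/43580 + 33/4399 = 69838191/191708420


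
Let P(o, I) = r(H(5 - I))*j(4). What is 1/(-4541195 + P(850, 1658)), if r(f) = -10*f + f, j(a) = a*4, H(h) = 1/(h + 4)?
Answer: -1649/7488430411 ≈ -2.2021e-7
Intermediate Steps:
H(h) = 1/(4 + h)
j(a) = 4*a
r(f) = -9*f
P(o, I) = -144/(9 - I) (P(o, I) = (-9/(4 + (5 - I)))*(4*4) = -9/(9 - I)*16 = -144/(9 - I))
1/(-4541195 + P(850, 1658)) = 1/(-4541195 + 144/(-9 + 1658)) = 1/(-4541195 + 144/1649) = 1/(-7488430411/1649) = -1649/7488430411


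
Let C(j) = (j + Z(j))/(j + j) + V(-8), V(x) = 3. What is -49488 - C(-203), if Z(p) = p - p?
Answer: -98983/2 ≈ -49492.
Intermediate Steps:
Z(p) = 0
C(j) = 7/2 (C(j) = (j + 0)/(j + j) + 3 = j/((2*j)) + 3 = j*(1/(2*j)) + 3 = ½ + 3 = 7/2)
-49488 - C(-203) = -49488 - 1*7/2 = -49488 - 7/2 = -98983/2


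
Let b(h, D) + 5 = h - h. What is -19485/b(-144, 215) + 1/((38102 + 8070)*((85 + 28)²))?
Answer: 2297555334397/589570268 ≈ 3897.0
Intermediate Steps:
b(h, D) = -5 (b(h, D) = -5 + (h - h) = -5 + 0 = -5)
-19485/b(-144, 215) + 1/((38102 + 8070)*((85 + 28)²)) = -19485/(-5) + 1/((38102 + 8070)*((85 + 28)²)) = -19485*(-⅕) + 1/(46172*(113²)) = 3897 + (1/46172)/12769 = 3897 + (1/46172)*(1/12769) = 3897 + 1/589570268 = 2297555334397/589570268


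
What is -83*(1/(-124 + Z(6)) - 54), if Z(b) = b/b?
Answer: 551369/123 ≈ 4482.7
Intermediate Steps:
Z(b) = 1
-83*(1/(-124 + Z(6)) - 54) = -83*(1/(-124 + 1) - 54) = -83*(1/(-123) - 54) = -83*(-1/123 - 54) = -83*(-6643/123) = 551369/123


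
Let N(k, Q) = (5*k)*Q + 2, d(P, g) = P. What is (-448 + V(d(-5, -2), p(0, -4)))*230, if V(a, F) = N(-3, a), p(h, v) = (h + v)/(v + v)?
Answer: -85330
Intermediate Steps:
p(h, v) = (h + v)/(2*v) (p(h, v) = (h + v)/((2*v)) = (h + v)*(1/(2*v)) = (h + v)/(2*v))
N(k, Q) = 2 + 5*Q*k (N(k, Q) = 5*Q*k + 2 = 2 + 5*Q*k)
V(a, F) = 2 - 15*a (V(a, F) = 2 + 5*a*(-3) = 2 - 15*a)
(-448 + V(d(-5, -2), p(0, -4)))*230 = (-448 + (2 - 15*(-5)))*230 = (-448 + (2 + 75))*230 = (-448 + 77)*230 = -371*230 = -85330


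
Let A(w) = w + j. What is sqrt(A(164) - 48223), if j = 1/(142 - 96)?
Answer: I*sqrt(101692798)/46 ≈ 219.22*I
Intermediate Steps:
j = 1/46 ≈ 0.021739
A(w) = 1/46 + w (A(w) = w + 1/46 = 1/46 + w)
sqrt(A(164) - 48223) = sqrt((1/46 + 164) - 48223) = sqrt(7545/46 - 48223) = sqrt(-2210713/46) = I*sqrt(101692798)/46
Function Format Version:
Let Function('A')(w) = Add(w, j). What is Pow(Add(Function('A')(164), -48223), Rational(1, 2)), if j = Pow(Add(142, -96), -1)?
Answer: Mul(Rational(1, 46), I, Pow(101692798, Rational(1, 2))) ≈ Mul(219.22, I)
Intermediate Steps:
j = Rational(1, 46) (j = Pow(46, -1) = Rational(1, 46) ≈ 0.021739)
Function('A')(w) = Add(Rational(1, 46), w) (Function('A')(w) = Add(w, Rational(1, 46)) = Add(Rational(1, 46), w))
Pow(Add(Function('A')(164), -48223), Rational(1, 2)) = Pow(Add(Add(Rational(1, 46), 164), -48223), Rational(1, 2)) = Pow(Add(Rational(7545, 46), -48223), Rational(1, 2)) = Pow(Rational(-2210713, 46), Rational(1, 2)) = Mul(Rational(1, 46), I, Pow(101692798, Rational(1, 2)))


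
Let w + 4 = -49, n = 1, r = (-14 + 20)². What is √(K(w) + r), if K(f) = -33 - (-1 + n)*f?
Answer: √3 ≈ 1.7320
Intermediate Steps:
r = 36 (r = 6² = 36)
w = -53 (w = -4 - 49 = -53)
K(f) = -33 (K(f) = -33 - (-1 + 1)*f = -33 - 0*f = -33 - 1*0 = -33 + 0 = -33)
√(K(w) + r) = √(-33 + 36) = √3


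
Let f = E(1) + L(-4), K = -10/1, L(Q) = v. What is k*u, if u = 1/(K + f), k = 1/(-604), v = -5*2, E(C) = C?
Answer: 1/11476 ≈ 8.7138e-5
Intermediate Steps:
v = -10
L(Q) = -10
K = -10 (K = -10*1 = -10)
k = -1/604 ≈ -0.0016556
f = -9 (f = 1 - 10 = -9)
u = -1/19 (u = 1/(-10 - 9) = 1/(-19) = -1/19 ≈ -0.052632)
k*u = -1/604*(-1/19) = 1/11476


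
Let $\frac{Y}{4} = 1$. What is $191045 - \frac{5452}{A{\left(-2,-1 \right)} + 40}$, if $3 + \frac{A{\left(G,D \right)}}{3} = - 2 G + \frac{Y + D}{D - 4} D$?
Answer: $\frac{10691705}{56} \approx 1.9092 \cdot 10^{5}$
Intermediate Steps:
$Y = 4$ ($Y = 4 \cdot 1 = 4$)
$A{\left(G,D \right)} = -9 - 6 G + \frac{3 D \left(4 + D\right)}{-4 + D}$ ($A{\left(G,D \right)} = -9 + 3 \left(- 2 G + \frac{4 + D}{D - 4} D\right) = -9 + 3 \left(- 2 G + \frac{4 + D}{-4 + D} D\right) = -9 + 3 \left(- 2 G + \frac{D \left(4 + D\right)}{-4 + D}\right) = -9 + \left(- 6 G + \frac{3 D \left(4 + D\right)}{-4 + D}\right) = -9 - 6 G + \frac{3 D \left(4 + D\right)}{-4 + D}$)
$191045 - \frac{5452}{A{\left(-2,-1 \right)} + 40} = 191045 - \frac{5452}{\frac{3 \left(12 - 1 + \left(-1\right)^{2} + 8 \left(-2\right) - \left(-2\right) \left(-2\right)\right)}{-4 - 1} + 40} = 191045 - \frac{5452}{\frac{3 \left(12 - 1 + 1 - 16 - 4\right)}{-5} + 40} = 191045 - \frac{5452}{3 \left(- \frac{1}{5}\right) \left(-8\right) + 40} = 191045 - \frac{5452}{\frac{24}{5} + 40} = 191045 - \frac{5452}{\frac{224}{5}} = 191045 - 5452 \cdot \frac{5}{224} = 191045 - \frac{6815}{56} = \frac{10691705}{56}$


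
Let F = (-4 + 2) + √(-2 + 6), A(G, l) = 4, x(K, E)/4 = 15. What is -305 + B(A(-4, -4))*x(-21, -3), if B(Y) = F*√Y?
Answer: -305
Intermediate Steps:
x(K, E) = 60 (x(K, E) = 4*15 = 60)
F = 0 (F = -2 + √4 = -2 + 2 = 0)
B(Y) = 0 (B(Y) = 0*√Y = 0)
-305 + B(A(-4, -4))*x(-21, -3) = -305 + 0*60 = -305 + 0 = -305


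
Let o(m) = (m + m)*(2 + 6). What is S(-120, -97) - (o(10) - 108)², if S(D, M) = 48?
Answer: -2656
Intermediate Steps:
o(m) = 16*m (o(m) = (2*m)*8 = 16*m)
S(-120, -97) - (o(10) - 108)² = 48 - (16*10 - 108)² = 48 - (160 - 108)² = 48 - 1*52² = 48 - 1*2704 = 48 - 2704 = -2656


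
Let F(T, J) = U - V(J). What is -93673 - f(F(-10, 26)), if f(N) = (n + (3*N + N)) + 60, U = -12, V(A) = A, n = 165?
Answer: -93746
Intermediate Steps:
F(T, J) = -12 - J
f(N) = 225 + 4*N (f(N) = (165 + (3*N + N)) + 60 = (165 + 4*N) + 60 = 225 + 4*N)
-93673 - f(F(-10, 26)) = -93673 - (225 + 4*(-12 - 1*26)) = -93673 - (225 + 4*(-12 - 26)) = -93673 - (225 + 4*(-38)) = -93673 - (225 - 152) = -93673 - 1*73 = -93673 - 73 = -93746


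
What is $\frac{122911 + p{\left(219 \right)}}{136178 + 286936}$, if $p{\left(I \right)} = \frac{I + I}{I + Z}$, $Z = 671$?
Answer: $\frac{27347807}{94142865} \approx 0.29049$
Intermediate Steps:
$p{\left(I \right)} = \frac{2 I}{671 + I}$ ($p{\left(I \right)} = \frac{I + I}{I + 671} = \frac{2 I}{671 + I}$)
$\frac{122911 + p{\left(219 \right)}}{136178 + 286936} = \frac{122911 + 2 \cdot 219 \frac{1}{671 + 219}}{136178 + 286936} = \frac{122911 + 2 \cdot 219 \cdot \frac{1}{890}}{423114} = \left(122911 + 2 \cdot 219 \cdot \frac{1}{890}\right) \frac{1}{423114} = \left(122911 + \frac{219}{445}\right) \frac{1}{423114} = \frac{54695614}{445} \cdot \frac{1}{423114} = \frac{27347807}{94142865}$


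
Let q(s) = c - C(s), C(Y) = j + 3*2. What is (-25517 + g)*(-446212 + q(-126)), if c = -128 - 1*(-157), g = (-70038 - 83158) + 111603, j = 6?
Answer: 29944146450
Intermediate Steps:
g = -41593 (g = -153196 + 111603 = -41593)
C(Y) = 12 (C(Y) = 6 + 3*2 = 6 + 6 = 12)
c = 29 (c = -128 + 157 = 29)
q(s) = 17 (q(s) = 29 - 1*12 = 29 - 12 = 17)
(-25517 + g)*(-446212 + q(-126)) = (-25517 - 41593)*(-446212 + 17) = -67110*(-446195) = 29944146450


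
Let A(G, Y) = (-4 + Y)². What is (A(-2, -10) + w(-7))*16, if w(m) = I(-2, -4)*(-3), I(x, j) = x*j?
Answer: 2752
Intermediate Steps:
I(x, j) = j*x
w(m) = -24 (w(m) = -4*(-2)*(-3) = 8*(-3) = -24)
(A(-2, -10) + w(-7))*16 = ((-4 - 10)² - 24)*16 = ((-14)² - 24)*16 = (196 - 24)*16 = 172*16 = 2752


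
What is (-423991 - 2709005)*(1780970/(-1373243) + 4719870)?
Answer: -20306597091652890240/1373243 ≈ -1.4787e+13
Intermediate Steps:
(-423991 - 2709005)*(1780970/(-1373243) + 4719870) = -3132996*(1780970*(-1/1373243) + 4719870) = -3132996*(-1780970/1373243 + 4719870) = -3132996*6481526657440/1373243 = -20306597091652890240/1373243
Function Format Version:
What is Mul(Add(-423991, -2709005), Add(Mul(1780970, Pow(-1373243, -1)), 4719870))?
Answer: Rational(-20306597091652890240, 1373243) ≈ -1.4787e+13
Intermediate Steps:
Mul(Add(-423991, -2709005), Add(Mul(1780970, Pow(-1373243, -1)), 4719870)) = Mul(-3132996, Add(Mul(1780970, Rational(-1, 1373243)), 4719870)) = Mul(-3132996, Add(Rational(-1780970, 1373243), 4719870)) = Mul(-3132996, Rational(6481526657440, 1373243)) = Rational(-20306597091652890240, 1373243)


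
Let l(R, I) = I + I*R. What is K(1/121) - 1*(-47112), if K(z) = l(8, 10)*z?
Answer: 5700642/121 ≈ 47113.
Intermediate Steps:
K(z) = 90*z (K(z) = (10*(1 + 8))*z = (10*9)*z = 90*z)
K(1/121) - 1*(-47112) = 90/121 - 1*(-47112) = 90*(1/121) + 47112 = 90/121 + 47112 = 5700642/121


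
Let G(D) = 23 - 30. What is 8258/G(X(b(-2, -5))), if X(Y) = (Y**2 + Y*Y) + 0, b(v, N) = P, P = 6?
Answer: -8258/7 ≈ -1179.7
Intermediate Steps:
b(v, N) = 6
X(Y) = 2*Y**2 (X(Y) = (Y**2 + Y**2) + 0 = 2*Y**2 + 0 = 2*Y**2)
G(D) = -7
8258/G(X(b(-2, -5))) = 8258/(-7) = 8258*(-1/7) = -8258/7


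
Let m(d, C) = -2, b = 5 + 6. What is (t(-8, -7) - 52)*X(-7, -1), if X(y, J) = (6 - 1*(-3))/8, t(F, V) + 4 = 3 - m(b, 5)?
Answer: -459/8 ≈ -57.375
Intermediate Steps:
b = 11
t(F, V) = 1 (t(F, V) = -4 + (3 - 1*(-2)) = -4 + (3 + 2) = -4 + 5 = 1)
X(y, J) = 9/8 (X(y, J) = (6 + 3)*(⅛) = 9*(⅛) = 9/8)
(t(-8, -7) - 52)*X(-7, -1) = (1 - 52)*(9/8) = -51*9/8 = -459/8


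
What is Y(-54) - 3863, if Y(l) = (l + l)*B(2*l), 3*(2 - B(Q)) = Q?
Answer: -7967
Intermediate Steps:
B(Q) = 2 - Q/3
Y(l) = 2*l*(2 - 2*l/3) (Y(l) = (l + l)*(2 - 2*l/3) = (2*l)*(2 - 2*l/3) = 2*l*(2 - 2*l/3))
Y(-54) - 3863 = (4/3)*(-54)*(3 - 1*(-54)) - 3863 = (4/3)*(-54)*(3 + 54) - 3863 = (4/3)*(-54)*57 - 3863 = -4104 - 3863 = -7967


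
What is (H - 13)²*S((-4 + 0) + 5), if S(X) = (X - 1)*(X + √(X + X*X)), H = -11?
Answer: 0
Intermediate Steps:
S(X) = (-1 + X)*(X + √(X + X²))
(H - 13)²*S((-4 + 0) + 5) = (-11 - 13)²*(((-4 + 0) + 5)² - ((-4 + 0) + 5) - √(((-4 + 0) + 5)*(1 + ((-4 + 0) + 5))) + ((-4 + 0) + 5)*√(((-4 + 0) + 5)*(1 + ((-4 + 0) + 5)))) = (-24)²*((-4 + 5)² - (-4 + 5) - √((-4 + 5)*(1 + (-4 + 5))) + (-4 + 5)*√((-4 + 5)*(1 + (-4 + 5)))) = 576*(1² - 1*1 - √(1*(1 + 1)) + 1*√(1*(1 + 1))) = 576*(1 - 1 - √(1*2) + 1*√(1*2)) = 576*(1 - 1 - √2 + 1*√2) = 576*(1 - 1 - √2 + √2) = 576*0 = 0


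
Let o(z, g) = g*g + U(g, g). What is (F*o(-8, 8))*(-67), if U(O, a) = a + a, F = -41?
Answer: 219760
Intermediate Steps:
U(O, a) = 2*a
o(z, g) = g² + 2*g (o(z, g) = g*g + 2*g = g² + 2*g)
(F*o(-8, 8))*(-67) = -328*(2 + 8)*(-67) = -328*10*(-67) = -41*80*(-67) = -3280*(-67) = 219760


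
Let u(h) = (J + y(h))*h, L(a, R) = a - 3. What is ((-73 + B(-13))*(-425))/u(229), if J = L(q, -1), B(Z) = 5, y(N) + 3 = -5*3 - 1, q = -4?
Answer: -14450/2977 ≈ -4.8539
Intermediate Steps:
y(N) = -19 (y(N) = -3 + (-5*3 - 1) = -3 + (-15 - 1) = -3 - 16 = -19)
L(a, R) = -3 + a
J = -7 (J = -3 - 4 = -7)
u(h) = -26*h (u(h) = (-7 - 19)*h = -26*h)
((-73 + B(-13))*(-425))/u(229) = ((-73 + 5)*(-425))/((-26*229)) = -68*(-425)/(-5954) = 28900*(-1/5954) = -14450/2977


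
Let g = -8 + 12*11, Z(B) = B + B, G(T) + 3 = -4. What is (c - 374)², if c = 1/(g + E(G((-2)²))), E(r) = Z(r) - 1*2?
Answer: 1631432881/11664 ≈ 1.3987e+5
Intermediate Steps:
G(T) = -7 (G(T) = -3 - 4 = -7)
Z(B) = 2*B
E(r) = -2 + 2*r (E(r) = 2*r - 1*2 = 2*r - 2 = -2 + 2*r)
g = 124 (g = -8 + 132 = 124)
c = 1/108 (c = 1/(124 + (-2 + 2*(-7))) = 1/(124 + (-2 - 14)) = 1/(124 - 16) = 1/108 ≈ 0.0092593)
(c - 374)² = (1/108 - 374)² = (-40391/108)² = 1631432881/11664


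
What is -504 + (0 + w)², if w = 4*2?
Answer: -440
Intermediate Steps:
w = 8
-504 + (0 + w)² = -504 + (0 + 8)² = -504 + 8² = -504 + 64 = -440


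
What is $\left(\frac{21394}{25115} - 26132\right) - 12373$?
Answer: $- \frac{967031681}{25115} \approx -38504.0$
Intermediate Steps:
$\left(\frac{21394}{25115} - 26132\right) - 12373 = - \frac{656283786}{25115} - 12373 = - \frac{967031681}{25115}$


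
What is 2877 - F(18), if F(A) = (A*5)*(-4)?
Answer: 3237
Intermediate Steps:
F(A) = -20*A (F(A) = (5*A)*(-4) = -20*A)
2877 - F(18) = 2877 - (-20)*18 = 2877 - 1*(-360) = 2877 + 360 = 3237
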